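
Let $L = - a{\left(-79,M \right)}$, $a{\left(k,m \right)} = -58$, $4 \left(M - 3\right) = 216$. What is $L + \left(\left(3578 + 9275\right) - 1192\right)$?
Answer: $11719$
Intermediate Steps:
$M = 57$ ($M = 3 + \frac{1}{4} \cdot 216 = 3 + 54 = 57$)
$L = 58$ ($L = \left(-1\right) \left(-58\right) = 58$)
$L + \left(\left(3578 + 9275\right) - 1192\right) = 58 + \left(\left(3578 + 9275\right) - 1192\right) = 58 + \left(12853 - 1192\right) = 58 + 11661 = 11719$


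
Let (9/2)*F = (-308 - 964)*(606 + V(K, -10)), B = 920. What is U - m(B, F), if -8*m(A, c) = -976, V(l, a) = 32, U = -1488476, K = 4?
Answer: -1488598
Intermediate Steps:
F = -541024/3 (F = 2*((-308 - 964)*(606 + 32))/9 = 2*(-1272*638)/9 = (2/9)*(-811536) = -541024/3 ≈ -1.8034e+5)
m(A, c) = 122 (m(A, c) = -1/8*(-976) = 122)
U - m(B, F) = -1488476 - 1*122 = -1488476 - 122 = -1488598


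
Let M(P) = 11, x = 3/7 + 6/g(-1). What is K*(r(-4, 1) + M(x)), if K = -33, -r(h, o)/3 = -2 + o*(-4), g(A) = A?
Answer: -957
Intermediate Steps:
r(h, o) = 6 + 12*o (r(h, o) = -3*(-2 + o*(-4)) = -3*(-2 - 4*o) = 6 + 12*o)
x = -39/7 (x = 3/7 + 6/(-1) = 3*(⅐) + 6*(-1) = 3/7 - 6 = -39/7 ≈ -5.5714)
K*(r(-4, 1) + M(x)) = -33*((6 + 12*1) + 11) = -33*((6 + 12) + 11) = -33*(18 + 11) = -33*29 = -957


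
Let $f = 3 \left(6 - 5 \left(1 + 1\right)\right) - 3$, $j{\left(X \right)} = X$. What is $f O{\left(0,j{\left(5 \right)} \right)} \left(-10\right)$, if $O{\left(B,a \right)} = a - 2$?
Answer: $450$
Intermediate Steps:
$O{\left(B,a \right)} = -2 + a$
$f = -15$ ($f = 3 \left(6 - 5 \cdot 2\right) - 3 = 3 \left(6 - 10\right) - 3 = 3 \left(-4\right) - 3 = -12 - 3 = -15$)
$f O{\left(0,j{\left(5 \right)} \right)} \left(-10\right) = - 15 \left(-2 + 5\right) \left(-10\right) = \left(-15\right) 3 \left(-10\right) = \left(-45\right) \left(-10\right) = 450$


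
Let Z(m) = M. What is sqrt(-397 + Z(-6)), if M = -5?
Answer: I*sqrt(402) ≈ 20.05*I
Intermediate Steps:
Z(m) = -5
sqrt(-397 + Z(-6)) = sqrt(-397 - 5) = sqrt(-402) = I*sqrt(402)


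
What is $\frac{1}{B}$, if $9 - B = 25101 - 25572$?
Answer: $\frac{1}{480} \approx 0.0020833$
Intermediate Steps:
$B = 480$ ($B = 9 - \left(25101 - 25572\right) = 9 - -471 = 9 + 471 = 480$)
$\frac{1}{B} = \frac{1}{480}$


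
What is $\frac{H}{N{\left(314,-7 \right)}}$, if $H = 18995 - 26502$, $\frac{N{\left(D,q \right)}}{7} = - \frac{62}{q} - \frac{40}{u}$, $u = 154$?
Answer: $- \frac{82577}{662} \approx -124.74$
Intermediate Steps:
$N{\left(D,q \right)} = - \frac{20}{11} - \frac{434}{q}$ ($N{\left(D,q \right)} = 7 \left(- \frac{62}{q} - \frac{40}{154}\right) = 7 \left(- \frac{62}{q} - \frac{20}{77}\right) = 7 \left(- \frac{20}{77} - \frac{62}{q}\right) = - \frac{20}{11} - \frac{434}{q}$)
$H = -7507$
$\frac{H}{N{\left(314,-7 \right)}} = - \frac{7507}{- \frac{20}{11} - \frac{434}{-7}} = - \frac{7507}{- \frac{20}{11} - -62} = - \frac{7507}{- \frac{20}{11} + 62} = - \frac{7507}{\frac{662}{11}} = \left(-7507\right) \frac{11}{662} = - \frac{82577}{662}$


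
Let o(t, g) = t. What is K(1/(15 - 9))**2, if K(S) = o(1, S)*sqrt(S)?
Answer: 1/6 ≈ 0.16667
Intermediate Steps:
K(S) = sqrt(S) (K(S) = 1*sqrt(S) = sqrt(S))
K(1/(15 - 9))**2 = (sqrt(1/(15 - 9)))**2 = (sqrt(1/6))**2 = (sqrt(6)/6)**2 = 1/6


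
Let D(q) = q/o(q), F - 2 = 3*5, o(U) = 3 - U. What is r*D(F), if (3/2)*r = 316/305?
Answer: -5372/6405 ≈ -0.83872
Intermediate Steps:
F = 17 (F = 2 + 3*5 = 2 + 15 = 17)
D(q) = q/(3 - q)
r = 632/915 (r = 2*(316/305)/3 = 2*(316*(1/305))/3 = (⅔)*(316/305) = 632/915 ≈ 0.69071)
r*D(F) = 632*(-1*17/(-3 + 17))/915 = 632*(-1*17/14)/915 = 632*(-1*17*1/14)/915 = (632/915)*(-17/14) = -5372/6405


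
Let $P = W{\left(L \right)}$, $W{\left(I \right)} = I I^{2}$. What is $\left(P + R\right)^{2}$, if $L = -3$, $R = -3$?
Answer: $900$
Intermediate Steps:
$W{\left(I \right)} = I^{3}$
$P = -27$ ($P = \left(-3\right)^{3} = -27$)
$\left(P + R\right)^{2} = \left(-27 - 3\right)^{2} = \left(-30\right)^{2} = 900$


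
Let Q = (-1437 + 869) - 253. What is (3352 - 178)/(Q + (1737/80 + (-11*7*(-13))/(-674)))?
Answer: -28523680/7196277 ≈ -3.9637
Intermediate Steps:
Q = -821 (Q = -568 - 253 = -821)
(3352 - 178)/(Q + (1737/80 + (-11*7*(-13))/(-674))) = (3352 - 178)/(-821 + (1737/80 + (-11*7*(-13))/(-674))) = 3174/(-821 + (1737*(1/80) - 77*(-13)*(-1/674))) = 3174/(-821 + (1737/80 + 1001*(-1/674))) = 3174/(-821 + (1737/80 - 1001/674)) = 3174/(-821 + 545329/26960) = 3174/(-21588831/26960) = 3174*(-26960/21588831) = -28523680/7196277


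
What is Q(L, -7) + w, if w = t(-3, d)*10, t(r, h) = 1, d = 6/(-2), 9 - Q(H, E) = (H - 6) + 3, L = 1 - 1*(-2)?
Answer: 19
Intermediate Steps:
L = 3 (L = 1 + 2 = 3)
Q(H, E) = 12 - H (Q(H, E) = 9 - ((H - 6) + 3) = 9 - ((-6 + H) + 3) = 9 - (-3 + H) = 9 + (3 - H) = 12 - H)
d = -3 (d = 6*(-½) = -3)
w = 10 (w = 1*10 = 10)
Q(L, -7) + w = (12 - 1*3) + 10 = (12 - 3) + 10 = 9 + 10 = 19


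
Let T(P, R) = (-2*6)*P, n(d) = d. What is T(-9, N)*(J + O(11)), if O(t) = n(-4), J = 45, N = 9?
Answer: 4428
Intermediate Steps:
T(P, R) = -12*P
O(t) = -4
T(-9, N)*(J + O(11)) = (-12*(-9))*(45 - 4) = 108*41 = 4428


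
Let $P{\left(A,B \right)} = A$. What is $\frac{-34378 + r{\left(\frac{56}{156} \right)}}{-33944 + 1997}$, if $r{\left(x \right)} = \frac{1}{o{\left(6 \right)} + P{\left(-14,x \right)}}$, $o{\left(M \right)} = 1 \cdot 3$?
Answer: $\frac{126053}{117139} \approx 1.0761$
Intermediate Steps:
$o{\left(M \right)} = 3$
$r{\left(x \right)} = - \frac{1}{11}$ ($r{\left(x \right)} = \frac{1}{3 - 14} = \frac{1}{-11} = - \frac{1}{11}$)
$\frac{-34378 + r{\left(\frac{56}{156} \right)}}{-33944 + 1997} = \frac{-34378 - \frac{1}{11}}{-33944 + 1997} = - \frac{378159}{11 \left(-31947\right)} = \left(- \frac{378159}{11}\right) \left(- \frac{1}{31947}\right) = \frac{126053}{117139}$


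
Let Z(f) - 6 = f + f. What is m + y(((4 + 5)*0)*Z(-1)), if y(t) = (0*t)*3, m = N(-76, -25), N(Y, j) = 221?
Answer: 221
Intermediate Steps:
Z(f) = 6 + 2*f (Z(f) = 6 + (f + f) = 6 + 2*f)
m = 221
y(t) = 0 (y(t) = 0*3 = 0)
m + y(((4 + 5)*0)*Z(-1)) = 221 + 0 = 221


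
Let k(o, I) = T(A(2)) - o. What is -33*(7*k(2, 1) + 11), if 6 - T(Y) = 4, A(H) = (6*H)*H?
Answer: -363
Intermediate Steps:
A(H) = 6*H²
T(Y) = 2 (T(Y) = 6 - 1*4 = 6 - 4 = 2)
k(o, I) = 2 - o
-33*(7*k(2, 1) + 11) = -33*(7*(2 - 1*2) + 11) = -33*(7*(2 - 2) + 11) = -33*(7*0 + 11) = -33*(0 + 11) = -33*11 = -363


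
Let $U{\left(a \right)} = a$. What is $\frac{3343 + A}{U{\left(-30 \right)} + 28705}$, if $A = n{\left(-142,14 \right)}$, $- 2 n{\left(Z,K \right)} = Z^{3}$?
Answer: $\frac{1434987}{28675} \approx 50.043$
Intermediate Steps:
$n{\left(Z,K \right)} = - \frac{Z^{3}}{2}$
$A = 1431644$ ($A = - \frac{\left(-142\right)^{3}}{2} = \left(- \frac{1}{2}\right) \left(-2863288\right) = 1431644$)
$\frac{3343 + A}{U{\left(-30 \right)} + 28705} = \frac{3343 + 1431644}{-30 + 28705} = \frac{1434987}{28675}$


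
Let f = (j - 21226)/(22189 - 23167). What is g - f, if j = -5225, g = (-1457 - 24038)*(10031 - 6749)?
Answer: -27277925157/326 ≈ -8.3675e+7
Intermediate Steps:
g = -83674590 (g = -25495*3282 = -83674590)
f = 8817/326 (f = (-5225 - 21226)/(22189 - 23167) = -26451/(-978) = -26451*(-1/978) = 8817/326 ≈ 27.046)
g - f = -83674590 - 1*8817/326 = -83674590 - 8817/326 = -27277925157/326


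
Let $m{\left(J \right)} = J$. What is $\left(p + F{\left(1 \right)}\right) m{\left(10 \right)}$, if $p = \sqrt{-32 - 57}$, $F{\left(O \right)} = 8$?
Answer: $80 + 10 i \sqrt{89} \approx 80.0 + 94.34 i$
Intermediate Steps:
$p = i \sqrt{89}$ ($p = \sqrt{-89} = i \sqrt{89} \approx 9.434 i$)
$\left(p + F{\left(1 \right)}\right) m{\left(10 \right)} = \left(i \sqrt{89} + 8\right) 10 = \left(8 + i \sqrt{89}\right) 10 = 80 + 10 i \sqrt{89}$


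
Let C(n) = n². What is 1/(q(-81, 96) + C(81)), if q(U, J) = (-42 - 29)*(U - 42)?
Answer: 1/15294 ≈ 6.5385e-5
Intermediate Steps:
q(U, J) = 2982 - 71*U (q(U, J) = -71*(-42 + U) = 2982 - 71*U)
1/(q(-81, 96) + C(81)) = 1/((2982 - 71*(-81)) + 81²) = 1/((2982 + 5751) + 6561) = 1/(8733 + 6561) = 1/15294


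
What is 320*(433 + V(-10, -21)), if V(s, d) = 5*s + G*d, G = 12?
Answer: 41920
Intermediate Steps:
V(s, d) = 5*s + 12*d
320*(433 + V(-10, -21)) = 320*(433 + (5*(-10) + 12*(-21))) = 320*(433 + (-50 - 252)) = 320*(433 - 302) = 320*131 = 41920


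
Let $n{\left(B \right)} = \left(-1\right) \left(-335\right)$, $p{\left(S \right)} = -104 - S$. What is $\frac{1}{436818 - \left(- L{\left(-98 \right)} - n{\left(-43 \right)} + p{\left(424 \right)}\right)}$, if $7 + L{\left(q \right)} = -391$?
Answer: $\frac{1}{437283} \approx 2.2868 \cdot 10^{-6}$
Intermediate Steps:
$L{\left(q \right)} = -398$ ($L{\left(q \right)} = -7 - 391 = -398$)
$n{\left(B \right)} = 335$
$\frac{1}{436818 - \left(- L{\left(-98 \right)} - n{\left(-43 \right)} + p{\left(424 \right)}\right)} = \frac{1}{436818 + \left(\left(335 - 398\right) - \left(-104 - 424\right)\right)} = \frac{1}{436818 - -465} = \frac{1}{436818 + \left(-63 + 528\right)} = \frac{1}{436818 + 465} = \frac{1}{437283}$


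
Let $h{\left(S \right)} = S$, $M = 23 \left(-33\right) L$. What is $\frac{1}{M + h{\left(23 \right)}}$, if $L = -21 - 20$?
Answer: $\frac{1}{31142} \approx 3.2111 \cdot 10^{-5}$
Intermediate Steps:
$L = -41$ ($L = -21 - 20 = -41$)
$M = 31119$ ($M = 23 \left(-33\right) \left(-41\right) = \left(-759\right) \left(-41\right) = 31119$)
$\frac{1}{M + h{\left(23 \right)}} = \frac{1}{31119 + 23} = \frac{1}{31142}$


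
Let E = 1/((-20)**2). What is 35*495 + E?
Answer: 6930001/400 ≈ 17325.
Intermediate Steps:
E = 1/400 ≈ 0.0025000
35*495 + E = 35*495 + 1/400 = 17325 + 1/400 = 6930001/400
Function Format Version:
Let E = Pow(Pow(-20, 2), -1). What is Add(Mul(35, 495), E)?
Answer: Rational(6930001, 400) ≈ 17325.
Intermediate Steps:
E = Rational(1, 400) (E = Pow(400, -1) = Rational(1, 400) ≈ 0.0025000)
Add(Mul(35, 495), E) = Add(Mul(35, 495), Rational(1, 400)) = Add(17325, Rational(1, 400)) = Rational(6930001, 400)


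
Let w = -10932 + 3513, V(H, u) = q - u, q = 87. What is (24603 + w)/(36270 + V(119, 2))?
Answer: 17184/36355 ≈ 0.47267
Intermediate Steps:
V(H, u) = 87 - u
w = -7419
(24603 + w)/(36270 + V(119, 2)) = (24603 - 7419)/(36270 + (87 - 1*2)) = 17184/(36270 + (87 - 2)) = 17184/(36270 + 85) = 17184/36355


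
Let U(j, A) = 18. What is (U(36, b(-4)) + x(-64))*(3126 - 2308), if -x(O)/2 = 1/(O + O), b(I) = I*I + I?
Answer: 471577/32 ≈ 14737.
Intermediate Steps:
b(I) = I + I**2 (b(I) = I**2 + I = I + I**2)
x(O) = -1/O (x(O) = -2/(O + O) = -2*1/(2*O) = -1/O)
(U(36, b(-4)) + x(-64))*(3126 - 2308) = (18 - 1/(-64))*(3126 - 2308) = (18 - 1*(-1/64))*818 = (18 + 1/64)*818 = (1153/64)*818 = 471577/32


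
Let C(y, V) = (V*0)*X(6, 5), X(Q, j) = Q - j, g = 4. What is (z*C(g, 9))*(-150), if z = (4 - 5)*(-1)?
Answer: 0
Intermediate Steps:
z = 1 (z = -1*(-1) = 1)
C(y, V) = 0 (C(y, V) = (V*0)*(6 - 1*5) = 0*(6 - 5) = 0*1 = 0)
(z*C(g, 9))*(-150) = (1*0)*(-150) = 0*(-150) = 0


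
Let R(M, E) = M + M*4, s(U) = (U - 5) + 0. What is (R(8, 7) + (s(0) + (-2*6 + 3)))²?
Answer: 676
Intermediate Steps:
s(U) = -5 + U (s(U) = (-5 + U) + 0 = -5 + U)
R(M, E) = 5*M (R(M, E) = M + 4*M = 5*M)
(R(8, 7) + (s(0) + (-2*6 + 3)))² = (5*8 + ((-5 + 0) + (-2*6 + 3)))² = (40 + (-5 + (-12 + 3)))² = (40 + (-5 - 9))² = (40 - 14)² = 26² = 676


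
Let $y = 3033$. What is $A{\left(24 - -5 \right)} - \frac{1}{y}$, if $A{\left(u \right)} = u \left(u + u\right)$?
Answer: $\frac{5101505}{3033} \approx 1682.0$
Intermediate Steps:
$A{\left(u \right)} = 2 u^{2}$ ($A{\left(u \right)} = u 2 u = 2 u^{2}$)
$A{\left(24 - -5 \right)} - \frac{1}{y} = 2 \left(24 - -5\right)^{2} - \frac{1}{3033} = 2 \left(24 + 5\right)^{2} - \frac{1}{3033} = 2 \cdot 29^{2} - \frac{1}{3033} = 2 \cdot 841 - \frac{1}{3033} = 1682 - \frac{1}{3033} = \frac{5101505}{3033}$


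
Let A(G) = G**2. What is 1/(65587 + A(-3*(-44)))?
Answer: 1/83011 ≈ 1.2047e-5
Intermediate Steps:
1/(65587 + A(-3*(-44))) = 1/(65587 + (-3*(-44))**2) = 1/(65587 + 132**2) = 1/(65587 + 17424) = 1/83011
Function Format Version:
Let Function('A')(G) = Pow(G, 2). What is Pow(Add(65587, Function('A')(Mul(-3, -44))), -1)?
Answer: Rational(1, 83011) ≈ 1.2047e-5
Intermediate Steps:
Pow(Add(65587, Function('A')(Mul(-3, -44))), -1) = Pow(Add(65587, Pow(Mul(-3, -44), 2)), -1) = Pow(Add(65587, Pow(132, 2)), -1) = Pow(Add(65587, 17424), -1) = Pow(83011, -1) = Rational(1, 83011)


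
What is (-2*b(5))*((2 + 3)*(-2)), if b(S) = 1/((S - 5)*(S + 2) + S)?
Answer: 4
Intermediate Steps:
b(S) = 1/(S + (-5 + S)*(2 + S)) (b(S) = 1/((-5 + S)*(2 + S) + S) = 1/(S + (-5 + S)*(2 + S)))
(-2*b(5))*((2 + 3)*(-2)) = (-2/(-10 + 5² - 2*5))*((2 + 3)*(-2)) = (-2/(-10 + 25 - 10))*(5*(-2)) = -2/5*(-10) = -2*⅕*(-10) = -⅖*(-10) = 4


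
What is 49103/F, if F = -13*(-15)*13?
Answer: 49103/2535 ≈ 19.370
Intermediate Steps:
F = 2535 (F = 195*13 = 2535)
49103/F = 49103/2535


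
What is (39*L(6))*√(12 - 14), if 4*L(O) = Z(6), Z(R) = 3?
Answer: 117*I*√2/4 ≈ 41.366*I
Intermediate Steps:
L(O) = ¾ (L(O) = (¼)*3 = ¾)
(39*L(6))*√(12 - 14) = (39*(¾))*√(12 - 14) = 117*√(-2)/4 = 117*(I*√2)/4 = 117*I*√2/4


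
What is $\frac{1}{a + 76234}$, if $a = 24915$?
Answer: $\frac{1}{101149} \approx 9.8864 \cdot 10^{-6}$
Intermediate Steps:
$\frac{1}{a + 76234} = \frac{1}{24915 + 76234} = \frac{1}{101149}$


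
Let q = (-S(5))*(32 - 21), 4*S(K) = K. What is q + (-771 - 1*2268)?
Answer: -12211/4 ≈ -3052.8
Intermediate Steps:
S(K) = K/4
q = -55/4 (q = (-5/4)*(32 - 21) = -1*5/4*11 = -5/4*11 = -55/4 ≈ -13.750)
q + (-771 - 1*2268) = -55/4 + (-771 - 1*2268) = -55/4 + (-771 - 2268) = -55/4 - 3039 = -12211/4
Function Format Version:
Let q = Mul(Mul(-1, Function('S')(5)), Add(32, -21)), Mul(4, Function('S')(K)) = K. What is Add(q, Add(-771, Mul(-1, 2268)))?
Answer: Rational(-12211, 4) ≈ -3052.8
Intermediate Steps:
Function('S')(K) = Mul(Rational(1, 4), K)
q = Rational(-55, 4) (q = Mul(Mul(-1, Mul(Rational(1, 4), 5)), Add(32, -21)) = Mul(Mul(-1, Rational(5, 4)), 11) = Mul(Rational(-5, 4), 11) = Rational(-55, 4) ≈ -13.750)
Add(q, Add(-771, Mul(-1, 2268))) = Add(Rational(-55, 4), Add(-771, Mul(-1, 2268))) = Add(Rational(-55, 4), Add(-771, -2268)) = Add(Rational(-55, 4), -3039) = Rational(-12211, 4)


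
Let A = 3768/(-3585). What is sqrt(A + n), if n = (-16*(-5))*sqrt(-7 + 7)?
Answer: 2*I*sqrt(375230)/1195 ≈ 1.0252*I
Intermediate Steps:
n = 0 (n = 80*sqrt(0) = 80*0 = 0)
A = -1256/1195 (A = 3768*(-1/3585) = -1256/1195 ≈ -1.0510)
sqrt(A + n) = sqrt(-1256/1195 + 0) = sqrt(-1256/1195) = 2*I*sqrt(375230)/1195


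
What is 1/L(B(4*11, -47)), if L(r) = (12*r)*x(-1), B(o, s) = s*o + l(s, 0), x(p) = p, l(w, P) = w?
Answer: 1/25380 ≈ 3.9401e-5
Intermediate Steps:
B(o, s) = s + o*s (B(o, s) = s*o + s = o*s + s = s + o*s)
L(r) = -12*r (L(r) = (12*r)*(-1) = -12*r)
1/L(B(4*11, -47)) = 1/(-(-564)*(1 + 4*11)) = 1/(-(-564)*(1 + 44)) = 1/(-(-564)*45) = 1/(-12*(-2115)) = 1/25380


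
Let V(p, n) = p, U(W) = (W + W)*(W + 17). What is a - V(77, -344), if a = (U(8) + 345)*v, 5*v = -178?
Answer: -26599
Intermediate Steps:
v = -178/5 (v = (1/5)*(-178) = -178/5 ≈ -35.600)
U(W) = 2*W*(17 + W) (U(W) = (2*W)*(17 + W) = 2*W*(17 + W))
a = -26522 (a = (2*8*(17 + 8) + 345)*(-178/5) = (2*8*25 + 345)*(-178/5) = (400 + 345)*(-178/5) = 745*(-178/5) = -26522)
a - V(77, -344) = -26522 - 1*77 = -26522 - 77 = -26599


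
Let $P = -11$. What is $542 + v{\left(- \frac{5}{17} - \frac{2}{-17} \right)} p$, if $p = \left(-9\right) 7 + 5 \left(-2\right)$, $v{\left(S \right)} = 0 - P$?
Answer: $-261$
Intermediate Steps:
$v{\left(S \right)} = 11$ ($v{\left(S \right)} = 0 - -11 = 0 + 11 = 11$)
$p = -73$ ($p = -63 - 10 = -73$)
$542 + v{\left(- \frac{5}{17} - \frac{2}{-17} \right)} p = 542 + 11 \left(-73\right) = 542 - 803 = -261$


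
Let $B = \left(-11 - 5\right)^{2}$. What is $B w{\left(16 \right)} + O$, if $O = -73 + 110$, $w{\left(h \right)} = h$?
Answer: $4133$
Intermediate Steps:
$B = 256$ ($B = \left(-16\right)^{2} = 256$)
$O = 37$
$B w{\left(16 \right)} + O = 256 \cdot 16 + 37 = 4096 + 37 = 4133$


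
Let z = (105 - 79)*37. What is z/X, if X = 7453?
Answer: 962/7453 ≈ 0.12908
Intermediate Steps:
z = 962 (z = 26*37 = 962)
z/X = 962/7453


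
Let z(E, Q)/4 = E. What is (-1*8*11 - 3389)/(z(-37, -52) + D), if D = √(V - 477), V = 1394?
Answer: 514596/20987 + 3477*√917/20987 ≈ 29.537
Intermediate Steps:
z(E, Q) = 4*E
D = √917 (D = √(1394 - 477) = √917 ≈ 30.282)
(-1*8*11 - 3389)/(z(-37, -52) + D) = (-1*8*11 - 3389)/(4*(-37) + √917) = (-8*11 - 3389)/(-148 + √917) = (-88 - 3389)/(-148 + √917) = -3477/(-148 + √917)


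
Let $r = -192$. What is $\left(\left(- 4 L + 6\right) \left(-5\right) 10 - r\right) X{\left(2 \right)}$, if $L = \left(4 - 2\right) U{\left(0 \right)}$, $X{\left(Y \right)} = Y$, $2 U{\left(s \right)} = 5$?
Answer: $1784$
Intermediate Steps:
$U{\left(s \right)} = \frac{5}{2}$ ($U{\left(s \right)} = \frac{1}{2} \cdot 5 = \frac{5}{2}$)
$L = 5$ ($L = \left(4 - 2\right) \frac{5}{2} = 2 \cdot \frac{5}{2} = 5$)
$\left(\left(- 4 L + 6\right) \left(-5\right) 10 - r\right) X{\left(2 \right)} = \left(\left(\left(-4\right) 5 + 6\right) \left(-5\right) 10 - -192\right) 2 = \left(\left(-20 + 6\right) \left(-5\right) 10 + 192\right) 2 = \left(\left(-14\right) \left(-5\right) 10 + 192\right) 2 = \left(70 \cdot 10 + 192\right) 2 = \left(700 + 192\right) 2 = 892 \cdot 2 = 1784$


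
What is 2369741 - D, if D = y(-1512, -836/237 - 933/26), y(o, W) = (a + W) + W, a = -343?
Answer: 7302471661/3081 ≈ 2.3702e+6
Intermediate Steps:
y(o, W) = -343 + 2*W (y(o, W) = (-343 + W) + W = -343 + 2*W)
D = -1299640/3081 (D = -343 + 2*(-836/237 - 933/26) = -343 + 2*(-242857/6162) = -343 - 242857/3081 = -1299640/3081 ≈ -421.82)
2369741 - D = 2369741 - 1*(-1299640/3081) = 2369741 + 1299640/3081 = 7302471661/3081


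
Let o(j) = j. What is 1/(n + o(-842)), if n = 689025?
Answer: 1/688183 ≈ 1.4531e-6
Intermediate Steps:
1/(n + o(-842)) = 1/(689025 - 842) = 1/688183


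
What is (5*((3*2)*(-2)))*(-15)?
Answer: 900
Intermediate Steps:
(5*((3*2)*(-2)))*(-15) = (5*(6*(-2)))*(-15) = (5*(-12))*(-15) = -60*(-15) = 900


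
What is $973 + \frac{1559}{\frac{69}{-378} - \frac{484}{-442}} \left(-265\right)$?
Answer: $- \frac{11479434253}{25409} \approx -4.5179 \cdot 10^{5}$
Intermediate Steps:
$973 + \frac{1559}{\frac{69}{-378} - \frac{484}{-442}} \left(-265\right) = 973 + \frac{1559}{69 \left(- \frac{1}{378}\right) - - \frac{242}{221}} \left(-265\right) = 973 + \frac{1559}{- \frac{23}{126} + \frac{242}{221}} \left(-265\right) = 973 + \frac{1559}{\frac{25409}{27846}} \left(-265\right) = 973 + 1559 \cdot \frac{27846}{25409} \left(-265\right) = 973 + \frac{43411914}{25409} \left(-265\right) = 973 - \frac{11504157210}{25409} = - \frac{11479434253}{25409}$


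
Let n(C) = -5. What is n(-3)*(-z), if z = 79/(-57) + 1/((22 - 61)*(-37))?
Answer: -63300/9139 ≈ -6.9264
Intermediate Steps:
z = -12660/9139 (z = 79*(-1/57) - 1/37/(-39) = -79/57 - 1/39*(-1/37) = -79/57 + 1/1443 = -12660/9139 ≈ -1.3853)
n(-3)*(-z) = -(-5)*(-12660)/9139 = -5*12660/9139 = -63300/9139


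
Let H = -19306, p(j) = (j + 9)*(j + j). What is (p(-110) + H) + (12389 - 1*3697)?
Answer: 11606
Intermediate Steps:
p(j) = 2*j*(9 + j) (p(j) = (9 + j)*(2*j) = 2*j*(9 + j))
(p(-110) + H) + (12389 - 1*3697) = (2*(-110)*(9 - 110) - 19306) + (12389 - 1*3697) = (2*(-110)*(-101) - 19306) + (12389 - 3697) = (22220 - 19306) + 8692 = 2914 + 8692 = 11606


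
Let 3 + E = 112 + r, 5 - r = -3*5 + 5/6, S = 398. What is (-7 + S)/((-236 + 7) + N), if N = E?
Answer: -2346/605 ≈ -3.8777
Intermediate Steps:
r = 115/6 (r = 5 - (-3*5 + 5/6) = 5 - (-15 + 5*(⅙)) = 5 - (-15 + ⅚) = 5 - 1*(-85/6) = 5 + 85/6 = 115/6 ≈ 19.167)
E = 769/6 (E = -3 + (112 + 115/6) = -3 + 787/6 = 769/6 ≈ 128.17)
N = 769/6 ≈ 128.17
(-7 + S)/((-236 + 7) + N) = (-7 + 398)/((-236 + 7) + 769/6) = 391/(-229 + 769/6) = 391/(-605/6) = 391*(-6/605) = -2346/605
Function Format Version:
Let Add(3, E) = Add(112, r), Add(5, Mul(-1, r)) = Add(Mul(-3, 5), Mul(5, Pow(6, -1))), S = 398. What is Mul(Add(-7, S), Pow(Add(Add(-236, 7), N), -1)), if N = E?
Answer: Rational(-2346, 605) ≈ -3.8777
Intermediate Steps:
r = Rational(115, 6) (r = Add(5, Mul(-1, Add(Mul(-3, 5), Mul(5, Pow(6, -1))))) = Add(5, Mul(-1, Add(-15, Mul(5, Rational(1, 6))))) = Add(5, Mul(-1, Add(-15, Rational(5, 6)))) = Add(5, Mul(-1, Rational(-85, 6))) = Add(5, Rational(85, 6)) = Rational(115, 6) ≈ 19.167)
E = Rational(769, 6) (E = Add(-3, Add(112, Rational(115, 6))) = Add(-3, Rational(787, 6)) = Rational(769, 6) ≈ 128.17)
N = Rational(769, 6) ≈ 128.17
Mul(Add(-7, S), Pow(Add(Add(-236, 7), N), -1)) = Mul(Add(-7, 398), Pow(Add(Add(-236, 7), Rational(769, 6)), -1)) = Mul(391, Pow(Add(-229, Rational(769, 6)), -1)) = Mul(391, Pow(Rational(-605, 6), -1)) = Mul(391, Rational(-6, 605)) = Rational(-2346, 605)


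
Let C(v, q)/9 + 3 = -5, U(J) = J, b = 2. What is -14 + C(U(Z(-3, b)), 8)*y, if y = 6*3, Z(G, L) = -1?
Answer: -1310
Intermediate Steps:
y = 18
C(v, q) = -72 (C(v, q) = -27 + 9*(-5) = -27 - 45 = -72)
-14 + C(U(Z(-3, b)), 8)*y = -14 - 72*18 = -14 - 1296 = -1310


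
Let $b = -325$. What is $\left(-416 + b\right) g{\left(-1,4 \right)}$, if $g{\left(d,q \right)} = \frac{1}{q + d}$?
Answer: $-247$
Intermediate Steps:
$g{\left(d,q \right)} = \frac{1}{d + q}$
$\left(-416 + b\right) g{\left(-1,4 \right)} = \frac{-416 - 325}{-1 + 4} = - \frac{741}{3} = \left(-741\right) \frac{1}{3} = -247$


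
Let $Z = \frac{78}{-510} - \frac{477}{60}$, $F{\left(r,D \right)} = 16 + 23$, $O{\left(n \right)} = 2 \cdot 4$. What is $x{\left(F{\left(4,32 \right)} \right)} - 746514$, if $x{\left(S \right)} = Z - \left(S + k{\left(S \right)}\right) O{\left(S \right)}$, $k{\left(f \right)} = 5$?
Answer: $- \frac{50787439}{68} \approx -7.4687 \cdot 10^{5}$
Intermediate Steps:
$O{\left(n \right)} = 8$
$F{\left(r,D \right)} = 39$
$Z = - \frac{551}{68}$ ($Z = 78 \left(- \frac{1}{510}\right) - \frac{159}{20} = - \frac{13}{85} - \frac{159}{20} = - \frac{551}{68} \approx -8.1029$)
$x{\left(S \right)} = - \frac{3271}{68} - 8 S$ ($x{\left(S \right)} = - \frac{551}{68} - \left(S + 5\right) 8 = - \frac{551}{68} - \left(5 + S\right) 8 = - \frac{551}{68} - \left(40 + 8 S\right) = - \frac{3271}{68} - 8 S$)
$x{\left(F{\left(4,32 \right)} \right)} - 746514 = \left(- \frac{3271}{68} - 312\right) - 746514 = - \frac{24487}{68} - 746514 = - \frac{50787439}{68}$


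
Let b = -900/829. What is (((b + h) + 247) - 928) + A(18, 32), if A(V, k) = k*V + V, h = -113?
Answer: -166700/829 ≈ -201.09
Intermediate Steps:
b = -900/829 (b = -900*1/829 = -900/829 ≈ -1.0856)
A(V, k) = V + V*k (A(V, k) = V*k + V = V + V*k)
(((b + h) + 247) - 928) + A(18, 32) = (((-900/829 - 113) + 247) - 928) + 18*(1 + 32) = ((-94577/829 + 247) - 928) + 18*33 = (110186/829 - 928) + 594 = -659126/829 + 594 = -166700/829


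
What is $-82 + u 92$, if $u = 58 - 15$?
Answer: $3874$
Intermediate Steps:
$u = 43$ ($u = 58 - 15 = 43$)
$-82 + u 92 = -82 + 43 \cdot 92 = -82 + 3956 = 3874$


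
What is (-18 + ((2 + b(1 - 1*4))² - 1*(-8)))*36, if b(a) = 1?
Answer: -36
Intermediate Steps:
(-18 + ((2 + b(1 - 1*4))² - 1*(-8)))*36 = (-18 + ((2 + 1)² - 1*(-8)))*36 = (-18 + (3² + 8))*36 = (-18 + (9 + 8))*36 = (-18 + 17)*36 = -1*36 = -36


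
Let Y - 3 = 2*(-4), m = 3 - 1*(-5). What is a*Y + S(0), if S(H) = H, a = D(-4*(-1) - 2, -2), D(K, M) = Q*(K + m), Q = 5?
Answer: -250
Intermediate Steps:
m = 8 (m = 3 + 5 = 8)
Y = -5 (Y = 3 + 2*(-4) = 3 - 8 = -5)
D(K, M) = 40 + 5*K (D(K, M) = 5*(K + 8) = 5*(8 + K) = 40 + 5*K)
a = 50 (a = 40 + 5*(-4*(-1) - 2) = 40 + 5*(4 - 2) = 40 + 5*2 = 40 + 10 = 50)
a*Y + S(0) = 50*(-5) + 0 = -250 + 0 = -250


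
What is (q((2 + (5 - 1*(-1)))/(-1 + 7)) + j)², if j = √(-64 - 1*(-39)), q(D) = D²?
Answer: -1769/81 + 160*I/9 ≈ -21.84 + 17.778*I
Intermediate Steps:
j = 5*I (j = √(-64 + 39) = √(-25) = 5*I ≈ 5.0*I)
(q((2 + (5 - 1*(-1)))/(-1 + 7)) + j)² = (((2 + (5 - 1*(-1)))/(-1 + 7))² + 5*I)² = (((2 + (5 + 1))/6)² + 5*I)² = (((2 + 6)*(⅙))² + 5*I)² = ((8*(⅙))² + 5*I)² = ((4/3)² + 5*I)² = (16/9 + 5*I)²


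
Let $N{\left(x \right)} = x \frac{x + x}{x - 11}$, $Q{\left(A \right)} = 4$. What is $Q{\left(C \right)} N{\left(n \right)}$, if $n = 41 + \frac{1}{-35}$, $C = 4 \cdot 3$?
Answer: $\frac{16450848}{36715} \approx 448.07$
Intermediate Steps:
$C = 12$
$n = \frac{1434}{35}$ ($n = 41 - \frac{1}{35} = \frac{1434}{35} \approx 40.971$)
$N{\left(x \right)} = \frac{2 x^{2}}{-11 + x}$ ($N{\left(x \right)} = x \frac{2 x}{-11 + x} = \frac{2 x^{2}}{-11 + x}$)
$Q{\left(C \right)} N{\left(n \right)} = 4 \frac{2 \left(\frac{1434}{35}\right)^{2}}{-11 + \frac{1434}{35}} = 4 \cdot 2 \cdot \frac{2056356}{1225} \frac{1}{\frac{1049}{35}} = 4 \cdot 2 \cdot \frac{2056356}{1225} \cdot \frac{35}{1049} = 4 \cdot \frac{4112712}{36715} = \frac{16450848}{36715}$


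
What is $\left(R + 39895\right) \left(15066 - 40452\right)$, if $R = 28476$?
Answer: $-1735666206$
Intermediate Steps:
$\left(R + 39895\right) \left(15066 - 40452\right) = \left(28476 + 39895\right) \left(15066 - 40452\right) = 68371 \left(-25386\right) = -1735666206$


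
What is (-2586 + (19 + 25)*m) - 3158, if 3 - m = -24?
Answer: -4556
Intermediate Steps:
m = 27 (m = 3 - 1*(-24) = 3 + 24 = 27)
(-2586 + (19 + 25)*m) - 3158 = (-2586 + (19 + 25)*27) - 3158 = (-2586 + 44*27) - 3158 = (-2586 + 1188) - 3158 = -1398 - 3158 = -4556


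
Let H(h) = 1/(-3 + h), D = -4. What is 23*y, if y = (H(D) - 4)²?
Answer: 19343/49 ≈ 394.75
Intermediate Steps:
y = 841/49 (y = (1/(-3 - 4) - 4)² = (1/(-7) - 4)² = (-⅐ - 4)² = (-29/7)² = 841/49 ≈ 17.163)
23*y = 23*(841/49) = 19343/49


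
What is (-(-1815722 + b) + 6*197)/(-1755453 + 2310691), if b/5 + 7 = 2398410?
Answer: -10175111/555238 ≈ -18.326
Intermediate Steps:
b = 11992015 (b = -35 + 5*2398410 = -35 + 11992050 = 11992015)
(-(-1815722 + b) + 6*197)/(-1755453 + 2310691) = (-(-1815722 + 11992015) + 6*197)/(-1755453 + 2310691) = (-1*10176293 + 1182)/555238 = (-10176293 + 1182)*(1/555238) = -10175111*1/555238 = -10175111/555238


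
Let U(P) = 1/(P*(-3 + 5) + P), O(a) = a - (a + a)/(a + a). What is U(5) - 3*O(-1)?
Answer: 91/15 ≈ 6.0667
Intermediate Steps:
O(a) = -1 + a (O(a) = a - 2*a/(2*a) = a - 2*a*1/(2*a) = a - 1*1 = a - 1 = -1 + a)
U(P) = 1/(3*P) (U(P) = 1/(P*2 + P) = 1/(2*P + P) = 1/(3*P))
U(5) - 3*O(-1) = (⅓)/5 - 3*(-1 - 1) = (⅓)*(⅕) - 3*(-2) = 1/15 + 6 = 91/15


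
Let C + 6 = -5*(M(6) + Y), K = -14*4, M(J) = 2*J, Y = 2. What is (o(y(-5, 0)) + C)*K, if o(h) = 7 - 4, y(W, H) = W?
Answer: 4088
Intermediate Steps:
K = -56
o(h) = 3
C = -76 (C = -6 - 5*(2*6 + 2) = -6 - 5*(12 + 2) = -6 - 5*14 = -6 - 70 = -76)
(o(y(-5, 0)) + C)*K = (3 - 76)*(-56) = -73*(-56) = 4088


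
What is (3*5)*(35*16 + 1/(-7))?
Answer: 58785/7 ≈ 8397.9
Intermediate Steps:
(3*5)*(35*16 + 1/(-7)) = 15*(560 - 1/7) = 15*(3919/7) = 58785/7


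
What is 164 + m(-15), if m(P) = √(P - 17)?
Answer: 164 + 4*I*√2 ≈ 164.0 + 5.6569*I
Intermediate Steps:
m(P) = √(-17 + P)
164 + m(-15) = 164 + √(-17 - 15) = 164 + √(-32) = 164 + 4*I*√2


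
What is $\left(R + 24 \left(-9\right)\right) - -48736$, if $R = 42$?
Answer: $48562$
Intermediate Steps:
$\left(R + 24 \left(-9\right)\right) - -48736 = \left(42 + 24 \left(-9\right)\right) - -48736 = \left(42 - 216\right) + 48736 = -174 + 48736 = 48562$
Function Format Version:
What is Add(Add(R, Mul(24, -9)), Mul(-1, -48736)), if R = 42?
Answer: 48562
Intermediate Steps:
Add(Add(R, Mul(24, -9)), Mul(-1, -48736)) = Add(Add(42, Mul(24, -9)), Mul(-1, -48736)) = Add(Add(42, -216), 48736) = Add(-174, 48736) = 48562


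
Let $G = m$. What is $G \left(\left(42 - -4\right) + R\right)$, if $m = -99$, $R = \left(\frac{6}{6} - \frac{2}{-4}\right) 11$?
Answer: $- \frac{12375}{2} \approx -6187.5$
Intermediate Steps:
$R = \frac{33}{2}$ ($R = \left(6 \cdot \frac{1}{6} - - \frac{1}{2}\right) 11 = \left(1 + \frac{1}{2}\right) 11 = \frac{3}{2} \cdot 11 = \frac{33}{2} \approx 16.5$)
$G = -99$
$G \left(\left(42 - -4\right) + R\right) = - 99 \left(\left(42 - -4\right) + \frac{33}{2}\right) = - 99 \left(\left(42 + 4\right) + \frac{33}{2}\right) = - 99 \left(46 + \frac{33}{2}\right) = \left(-99\right) \frac{125}{2} = - \frac{12375}{2}$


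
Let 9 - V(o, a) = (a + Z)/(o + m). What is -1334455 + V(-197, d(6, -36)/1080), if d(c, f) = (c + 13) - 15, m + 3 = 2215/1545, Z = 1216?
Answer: -7368950472917/5522130 ≈ -1.3344e+6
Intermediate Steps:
m = -484/309 (m = -3 + 2215/1545 = -3 + 2215*(1/1545) = -3 + 443/309 = -484/309 ≈ -1.5663)
d(c, f) = -2 + c (d(c, f) = (13 + c) - 15 = -2 + c)
V(o, a) = 9 - (1216 + a)/(-484/309 + o) (V(o, a) = 9 - (a + 1216)/(o - 484/309) = 9 - (1216 + a)/(-484/309 + o))
-1334455 + V(-197, d(6, -36)/1080) = -1334455 + 3*(-126700 - 103*(-2 + 6)/1080 + 927*(-197))/(-484 + 309*(-197)) = -1334455 + 3*(-126700 - 412/1080 - 182619)/(-484 - 60873) = -1334455 + 3*(-126700 - 103*1/270 - 182619)/(-61357) = -1334455 + 3*(-1/61357)*(-126700 - 103/270 - 182619) = -1334455 + 3*(-1/61357)*(-83516233/270) = -1334455 + 83516233/5522130 = -7368950472917/5522130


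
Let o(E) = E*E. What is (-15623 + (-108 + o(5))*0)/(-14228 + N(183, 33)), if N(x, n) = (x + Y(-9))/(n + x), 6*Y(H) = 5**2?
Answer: 20247408/18438365 ≈ 1.0981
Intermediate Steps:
Y(H) = 25/6 (Y(H) = (1/6)*5**2 = (1/6)*25 = 25/6)
N(x, n) = (25/6 + x)/(n + x) (N(x, n) = (x + 25/6)/(n + x) = (25/6 + x)/(n + x))
o(E) = E**2
(-15623 + (-108 + o(5))*0)/(-14228 + N(183, 33)) = (-15623 + (-108 + 5**2)*0)/(-14228 + (25/6 + 183)/(33 + 183)) = (-15623 + (-108 + 25)*0)/(-14228 + (1123/6)/216) = (-15623 - 83*0)/(-14228 + (1/216)*(1123/6)) = (-15623 + 0)/(-14228 + 1123/1296) = -15623/(-18438365/1296) = -15623*(-1296/18438365) = 20247408/18438365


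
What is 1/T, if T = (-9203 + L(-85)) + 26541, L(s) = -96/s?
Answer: 85/1473826 ≈ 5.7673e-5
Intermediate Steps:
T = 1473826/85 (T = (-9203 - 96/(-85)) + 26541 = (-9203 - 96*(-1/85)) + 26541 = (-9203 + 96/85) + 26541 = -782159/85 + 26541 = 1473826/85 ≈ 17339.)
1/T = 1/(1473826/85) = 85/1473826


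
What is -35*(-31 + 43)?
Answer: -420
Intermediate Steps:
-35*(-31 + 43) = -35*12 = -420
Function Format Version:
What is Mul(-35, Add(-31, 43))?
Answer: -420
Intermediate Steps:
Mul(-35, Add(-31, 43)) = Mul(-35, 12) = -420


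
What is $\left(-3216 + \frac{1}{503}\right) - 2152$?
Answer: $- \frac{2700103}{503} \approx -5368.0$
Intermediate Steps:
$\left(-3216 + \frac{1}{503}\right) - 2152 = - \frac{1617647}{503} - 2152 = - \frac{2700103}{503}$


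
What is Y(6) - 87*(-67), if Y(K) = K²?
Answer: 5865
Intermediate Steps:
Y(6) - 87*(-67) = 6² - 87*(-67) = 36 + 5829 = 5865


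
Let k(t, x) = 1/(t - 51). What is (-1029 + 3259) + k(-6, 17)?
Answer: 127109/57 ≈ 2230.0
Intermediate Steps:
k(t, x) = 1/(-51 + t)
(-1029 + 3259) + k(-6, 17) = (-1029 + 3259) + 1/(-51 - 6) = 2230 + 1/(-57) = 2230 - 1/57 = 127109/57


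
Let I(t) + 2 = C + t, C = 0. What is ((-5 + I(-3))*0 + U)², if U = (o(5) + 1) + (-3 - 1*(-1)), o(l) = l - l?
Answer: 1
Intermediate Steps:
I(t) = -2 + t (I(t) = -2 + (0 + t) = -2 + t)
o(l) = 0
U = -1 (U = (0 + 1) + (-3 - 1*(-1)) = 1 + (-3 + 1) = 1 - 2 = -1)
((-5 + I(-3))*0 + U)² = ((-5 + (-2 - 3))*0 - 1)² = ((-5 - 5)*0 - 1)² = (-10*0 - 1)² = (0 - 1)² = (-1)² = 1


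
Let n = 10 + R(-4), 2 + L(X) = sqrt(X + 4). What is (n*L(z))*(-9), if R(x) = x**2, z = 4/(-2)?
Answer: 468 - 234*sqrt(2) ≈ 137.07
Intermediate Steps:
z = -2 (z = 4*(-1/2) = -2)
L(X) = -2 + sqrt(4 + X) (L(X) = -2 + sqrt(X + 4) = -2 + sqrt(4 + X))
n = 26 (n = 10 + (-4)**2 = 10 + 16 = 26)
(n*L(z))*(-9) = (26*(-2 + sqrt(4 - 2)))*(-9) = (26*(-2 + sqrt(2)))*(-9) = (-52 + 26*sqrt(2))*(-9) = 468 - 234*sqrt(2)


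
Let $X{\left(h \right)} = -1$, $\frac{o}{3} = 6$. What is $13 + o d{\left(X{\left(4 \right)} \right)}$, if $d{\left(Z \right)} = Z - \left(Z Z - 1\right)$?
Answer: $-5$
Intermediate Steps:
$o = 18$ ($o = 3 \cdot 6 = 18$)
$d{\left(Z \right)} = 1 + Z - Z^{2}$ ($d{\left(Z \right)} = Z - \left(Z^{2} - 1\right) = Z - \left(-1 + Z^{2}\right) = 1 + Z - Z^{2}$)
$13 + o d{\left(X{\left(4 \right)} \right)} = 13 + 18 \left(1 - 1 - \left(-1\right)^{2}\right) = 13 + 18 \left(1 - 1 - 1\right) = 13 + 18 \left(-1\right) = 13 - 18 = -5$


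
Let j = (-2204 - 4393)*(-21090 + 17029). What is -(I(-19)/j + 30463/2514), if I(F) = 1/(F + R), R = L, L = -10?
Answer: -7889125905515/651060713934 ≈ -12.117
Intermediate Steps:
R = -10
j = 26790417 (j = -6597*(-4061) = 26790417)
I(F) = 1/(-10 + F) (I(F) = 1/(F - 10) = 1/(-10 + F))
-(I(-19)/j + 30463/2514) = -(1/(-10 - 19*26790417) + 30463/2514) = -((1/26790417)/(-29) + 30463*(1/2514)) = -(-1/29*1/26790417 + 30463/2514) = -(-1/776922093 + 30463/2514) = -1*7889125905515/651060713934 = -7889125905515/651060713934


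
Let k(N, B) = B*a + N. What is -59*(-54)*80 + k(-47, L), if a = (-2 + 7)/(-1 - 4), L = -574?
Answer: 255407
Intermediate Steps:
a = -1 (a = 5/(-5) = 5*(-⅕) = -1)
k(N, B) = N - B (k(N, B) = B*(-1) + N = -B + N = N - B)
-59*(-54)*80 + k(-47, L) = -59*(-54)*80 + (-47 - 1*(-574)) = 3186*80 + (-47 + 574) = 254880 + 527 = 255407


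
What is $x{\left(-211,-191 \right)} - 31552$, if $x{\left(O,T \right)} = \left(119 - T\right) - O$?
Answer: $-31031$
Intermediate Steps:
$x{\left(O,T \right)} = 119 - O - T$
$x{\left(-211,-191 \right)} - 31552 = \left(119 - -211 - -191\right) - 31552 = \left(119 + 211 + 191\right) - 31552 = 521 - 31552 = -31031$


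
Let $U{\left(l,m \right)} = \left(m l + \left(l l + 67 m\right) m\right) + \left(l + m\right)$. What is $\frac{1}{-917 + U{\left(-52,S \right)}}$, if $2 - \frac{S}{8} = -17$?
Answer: $\frac{1}{1950255} \approx 5.1275 \cdot 10^{-7}$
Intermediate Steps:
$S = 152$ ($S = 16 - -136 = 16 + 136 = 152$)
$U{\left(l,m \right)} = l + m + l m + m \left(l^{2} + 67 m\right)$ ($U{\left(l,m \right)} = \left(l m + \left(l^{2} + 67 m\right) m\right) + \left(l + m\right) = \left(l m + m \left(l^{2} + 67 m\right)\right) + \left(l + m\right) = l + m + l m + m \left(l^{2} + 67 m\right)$)
$\frac{1}{-917 + U{\left(-52,S \right)}} = \frac{1}{-917 + \left(-52 + 152 + 67 \cdot 152^{2} - 7904 + 152 \left(-52\right)^{2}\right)} = \frac{1}{-917 + \left(-52 + 152 + 67 \cdot 23104 - 7904 + 152 \cdot 2704\right)} = \frac{1}{-917 + \left(-52 + 152 + 1547968 - 7904 + 411008\right)} = \frac{1}{-917 + 1951172} = \frac{1}{1950255}$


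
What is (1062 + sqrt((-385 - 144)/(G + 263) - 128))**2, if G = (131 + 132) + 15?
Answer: 610093827/541 + 6372*I*sqrt(4194373)/541 ≈ 1.1277e+6 + 24122.0*I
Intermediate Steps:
G = 278 (G = 263 + 15 = 278)
(1062 + sqrt((-385 - 144)/(G + 263) - 128))**2 = (1062 + sqrt((-385 - 144)/(278 + 263) - 128))**2 = (1062 + sqrt(-529/541 - 128))**2 = (1062 + sqrt(-69777/541))**2 = (1062 + 3*I*sqrt(4194373)/541)**2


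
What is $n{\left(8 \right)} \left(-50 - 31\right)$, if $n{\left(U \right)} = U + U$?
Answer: $-1296$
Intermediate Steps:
$n{\left(U \right)} = 2 U$
$n{\left(8 \right)} \left(-50 - 31\right) = 2 \cdot 8 \left(-50 - 31\right) = 16 \left(-81\right) = -1296$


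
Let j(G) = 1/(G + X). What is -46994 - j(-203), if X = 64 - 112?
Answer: -11795493/251 ≈ -46994.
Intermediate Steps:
X = -48
j(G) = 1/(-48 + G) (j(G) = 1/(G - 48) = 1/(-48 + G))
-46994 - j(-203) = -46994 - 1/(-48 - 203) = -46994 - 1/(-251) = -46994 - 1*(-1/251) = -46994 + 1/251 = -11795493/251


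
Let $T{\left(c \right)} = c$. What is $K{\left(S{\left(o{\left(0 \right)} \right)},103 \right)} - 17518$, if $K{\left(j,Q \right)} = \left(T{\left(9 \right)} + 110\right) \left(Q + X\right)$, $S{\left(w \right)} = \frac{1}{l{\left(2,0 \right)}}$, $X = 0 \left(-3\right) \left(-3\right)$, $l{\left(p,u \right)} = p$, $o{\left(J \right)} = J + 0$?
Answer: $-5261$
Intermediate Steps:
$o{\left(J \right)} = J$
$X = 0$ ($X = 0 \left(-3\right) = 0$)
$S{\left(w \right)} = \frac{1}{2}$
$K{\left(j,Q \right)} = 119 Q$ ($K{\left(j,Q \right)} = \left(9 + 110\right) \left(Q + 0\right) = 119 Q$)
$K{\left(S{\left(o{\left(0 \right)} \right)},103 \right)} - 17518 = 119 \cdot 103 - 17518 = 12257 - 17518 = -5261$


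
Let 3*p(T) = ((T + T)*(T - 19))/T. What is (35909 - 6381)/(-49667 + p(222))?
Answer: -88584/148595 ≈ -0.59614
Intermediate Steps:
p(T) = -38/3 + 2*T/3 (p(T) = (((T + T)*(T - 19))/T)/3 = (((2*T)*(-19 + T))/T)/3 = ((2*T*(-19 + T))/T)/3 = (-38 + 2*T)/3 = -38/3 + 2*T/3)
(35909 - 6381)/(-49667 + p(222)) = (35909 - 6381)/(-49667 + (-38/3 + (⅔)*222)) = 29528/(-49667 + (-38/3 + 148)) = 29528/(-49667 + 406/3) = 29528/(-148595/3) = 29528*(-3/148595) = -88584/148595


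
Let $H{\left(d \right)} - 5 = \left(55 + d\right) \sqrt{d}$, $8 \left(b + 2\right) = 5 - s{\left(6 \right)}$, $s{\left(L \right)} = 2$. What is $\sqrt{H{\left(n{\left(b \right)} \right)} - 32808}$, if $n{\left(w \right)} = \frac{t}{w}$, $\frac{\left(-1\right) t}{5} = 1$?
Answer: $\frac{\sqrt{-5543707 + 1510 \sqrt{130}}}{13} \approx 180.83 i$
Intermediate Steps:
$t = -5$ ($t = \left(-5\right) 1 = -5$)
$b = - \frac{13}{8}$ ($b = -2 + \frac{5 - 2}{8} = -2 + \frac{1}{8} \cdot 3 = -2 + \frac{3}{8} = - \frac{13}{8} \approx -1.625$)
$n{\left(w \right)} = - \frac{5}{w}$
$H{\left(d \right)} = 5 + \sqrt{d} \left(55 + d\right)$ ($H{\left(d \right)} = 5 + \left(55 + d\right) \sqrt{d} = 5 + \sqrt{d} \left(55 + d\right)$)
$\sqrt{H{\left(n{\left(b \right)} \right)} - 32808} = \sqrt{\left(5 + \left(- \frac{5}{- \frac{13}{8}}\right)^{\frac{3}{2}} + 55 \sqrt{- \frac{5}{- \frac{13}{8}}}\right) - 32808} = \sqrt{\left(5 + \left(\left(-5\right) \left(- \frac{8}{13}\right)\right)^{\frac{3}{2}} + 55 \sqrt{\left(-5\right) \left(- \frac{8}{13}\right)}\right) - 32808} = \sqrt{\left(5 + \left(\frac{40}{13}\right)^{\frac{3}{2}} + 55 \sqrt{\frac{40}{13}}\right) - 32808} = \sqrt{\left(5 + \frac{80 \sqrt{130}}{169} + 55 \frac{2 \sqrt{130}}{13}\right) - 32808} = \sqrt{\left(5 + \frac{80 \sqrt{130}}{169} + \frac{110 \sqrt{130}}{13}\right) - 32808} = \sqrt{\left(5 + \frac{1510 \sqrt{130}}{169}\right) - 32808} = \sqrt{-32803 + \frac{1510 \sqrt{130}}{169}}$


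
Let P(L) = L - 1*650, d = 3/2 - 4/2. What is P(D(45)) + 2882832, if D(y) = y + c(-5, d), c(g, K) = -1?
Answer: 2882226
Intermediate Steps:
d = -1/2 (d = 3*(1/2) - 4*1/2 = 3/2 - 2 = -1/2 ≈ -0.50000)
D(y) = -1 + y (D(y) = y - 1 = -1 + y)
P(L) = -650 + L (P(L) = L - 650 = -650 + L)
P(D(45)) + 2882832 = (-650 + (-1 + 45)) + 2882832 = (-650 + 44) + 2882832 = -606 + 2882832 = 2882226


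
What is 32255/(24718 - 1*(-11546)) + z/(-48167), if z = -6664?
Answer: 36638569/35647512 ≈ 1.0278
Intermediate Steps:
32255/(24718 - 1*(-11546)) + z/(-48167) = 32255/(24718 - 1*(-11546)) - 6664/(-48167) = 32255/(24718 + 11546) - 6664*(-1/48167) = 32255/36264 + 136/983 = 36638569/35647512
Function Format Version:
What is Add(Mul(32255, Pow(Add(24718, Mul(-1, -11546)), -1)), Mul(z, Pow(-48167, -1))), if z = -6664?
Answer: Rational(36638569, 35647512) ≈ 1.0278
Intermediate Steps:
Add(Mul(32255, Pow(Add(24718, Mul(-1, -11546)), -1)), Mul(z, Pow(-48167, -1))) = Add(Mul(32255, Pow(Add(24718, Mul(-1, -11546)), -1)), Mul(-6664, Pow(-48167, -1))) = Add(Mul(32255, Pow(Add(24718, 11546), -1)), Mul(-6664, Rational(-1, 48167))) = Add(Mul(32255, Pow(36264, -1)), Rational(136, 983)) = Add(Mul(32255, Rational(1, 36264)), Rational(136, 983)) = Add(Rational(32255, 36264), Rational(136, 983)) = Rational(36638569, 35647512)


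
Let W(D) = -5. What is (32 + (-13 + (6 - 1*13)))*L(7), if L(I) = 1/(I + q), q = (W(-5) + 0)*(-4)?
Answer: 4/9 ≈ 0.44444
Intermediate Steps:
q = 20 (q = (-5 + 0)*(-4) = -5*(-4) = 20)
L(I) = 1/(20 + I) (L(I) = 1/(I + 20) = 1/(20 + I))
(32 + (-13 + (6 - 1*13)))*L(7) = (32 + (-13 + (6 - 1*13)))/(20 + 7) = (32 + (-13 + (6 - 13)))/27 = (32 + (-13 - 7))*(1/27) = (32 - 20)*(1/27) = 12*(1/27) = 4/9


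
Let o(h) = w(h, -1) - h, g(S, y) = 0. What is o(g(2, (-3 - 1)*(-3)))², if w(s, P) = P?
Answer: 1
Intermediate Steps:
o(h) = -1 - h
o(g(2, (-3 - 1)*(-3)))² = (-1 - 1*0)² = (-1 + 0)² = (-1)² = 1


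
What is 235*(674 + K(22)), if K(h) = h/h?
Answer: 158625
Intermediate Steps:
K(h) = 1
235*(674 + K(22)) = 235*(674 + 1) = 235*675 = 158625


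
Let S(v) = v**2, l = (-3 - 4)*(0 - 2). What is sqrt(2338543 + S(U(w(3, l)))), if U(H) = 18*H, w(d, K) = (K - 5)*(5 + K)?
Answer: sqrt(11812627) ≈ 3436.9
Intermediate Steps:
l = 14 (l = -7*(-2) = 14)
w(d, K) = (-5 + K)*(5 + K)
sqrt(2338543 + S(U(w(3, l)))) = sqrt(2338543 + (18*(-25 + 14**2))**2) = sqrt(2338543 + (18*(-25 + 196))**2) = sqrt(2338543 + (18*171)**2) = sqrt(2338543 + 3078**2) = sqrt(2338543 + 9474084) = sqrt(11812627)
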